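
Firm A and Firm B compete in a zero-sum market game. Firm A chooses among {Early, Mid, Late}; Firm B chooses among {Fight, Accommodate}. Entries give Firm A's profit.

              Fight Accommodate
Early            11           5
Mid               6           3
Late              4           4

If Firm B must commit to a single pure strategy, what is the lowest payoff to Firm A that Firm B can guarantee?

Column maxima: Fight → 11, Accommodate → 5.
The smallest of these is 5.

5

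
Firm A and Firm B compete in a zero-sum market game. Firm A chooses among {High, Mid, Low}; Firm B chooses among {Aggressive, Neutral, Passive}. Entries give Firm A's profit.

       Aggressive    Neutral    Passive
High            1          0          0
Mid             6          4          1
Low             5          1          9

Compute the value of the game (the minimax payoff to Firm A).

35/11

Row minima: High → 0, Mid → 1, Low → 1; maximin = 1.
Column maxima: Aggressive → 6, Neutral → 4, Passive → 9; minimax = 4.
1 ≠ 4, so there is no saddle point; optimal play is mixed.
High is strictly dominated by Mid, so Firm A never plays it.
Aggressive is strictly dominated by Neutral (it gives Firm A strictly more in every row), so Firm B never plays it.
On the remaining 2×2 (Mid, Low vs Neutral, Passive):
Let Firm A play Mid with probability p. Expected payoff against Neutral: 4p + 1(1−p) = 3p + 1; against Passive: 1p + 9(1−p) = −8p + 9.
Setting these equal: 3p + 1 = −8p + 9 ⇒ 11p = 8 ⇒ p = 8/11, and the value is (3)·(8/11) + 1 = 35/11.
For Firm B: with q = P(Neutral), equating Mid's and Low's payoffs gives 3q + 1 = −8q + 9 ⇒ q = 8/11.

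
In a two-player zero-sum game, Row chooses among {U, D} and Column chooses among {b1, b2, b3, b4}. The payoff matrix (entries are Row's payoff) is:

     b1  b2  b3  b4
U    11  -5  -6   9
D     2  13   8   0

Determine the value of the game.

72/23

Row minima: U → -6, D → 0; maximin = 0.
Column maxima: b1 → 11, b2 → 13, b3 → 8, b4 → 9; minimax = 8.
0 ≠ 8, so there is no saddle point; optimal play is mixed.
b1 is strictly dominated by b4 (it gives Row strictly more in every row), so Column never plays it.
b2 is strictly dominated by b3 (it gives Row strictly more in every row), so Column never plays it.
On the remaining 2×2 (U, D vs b3, b4):
Let Row play U with probability p. Expected payoff against b3: (-6)p + 8(1−p) = −14p + 8; against b4: 9p + 0(1−p) = 9p.
Setting these equal: −14p + 8 = 9p ⇒ −23p = -8 ⇒ p = 8/23, and the value is (-14)·(8/23) + 8 = 72/23.
For Column: with q = P(b3), equating U's and D's payoffs gives −15q + 9 = 8q ⇒ q = 9/23.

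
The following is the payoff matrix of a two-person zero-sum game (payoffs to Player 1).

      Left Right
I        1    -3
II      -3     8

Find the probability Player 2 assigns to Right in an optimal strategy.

Row minima: I → -3, II → -3; maximin = -3.
Column maxima: Left → 1, Right → 8; minimax = 1.
-3 ≠ 1, so there is no saddle point; optimal play is mixed.
Let Player 1 play I with probability p. Expected payoff against Left: 1p + (-3)(1−p) = 4p − 3; against Right: (-3)p + 8(1−p) = −11p + 8.
Setting these equal: 4p − 3 = −11p + 8 ⇒ 15p = 11 ⇒ p = 11/15, and the value is (4)·(11/15) − 3 = -1/15.
For Player 2: with q = P(Left), equating I's and II's payoffs gives 4q − 3 = −11q + 8 ⇒ q = 11/15.

4/15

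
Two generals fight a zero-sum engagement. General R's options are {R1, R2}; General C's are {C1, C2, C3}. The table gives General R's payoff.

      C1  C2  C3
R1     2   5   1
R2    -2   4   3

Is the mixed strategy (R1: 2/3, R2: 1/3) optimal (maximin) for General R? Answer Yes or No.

Against C1 this mix gives (2/3)·2 + (1/3)·(-2) = 2/3.
Against C2 this mix gives (2/3)·5 + (1/3)·4 = 14/3.
Against C3 this mix gives (2/3)·1 + (1/3)·3 = 5/3.
General C will play C1, holding General R to 2/3. Shifting weight toward the row that does better against C1 would raise this floor (the equalizing mix achieves 4/3 against both C1 and C3), so the proposed strategy is not optimal.

No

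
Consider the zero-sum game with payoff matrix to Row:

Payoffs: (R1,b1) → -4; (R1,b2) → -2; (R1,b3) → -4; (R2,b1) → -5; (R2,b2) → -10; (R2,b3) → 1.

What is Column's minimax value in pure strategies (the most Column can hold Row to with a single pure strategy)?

-4

Column maxima: b1 → -4, b2 → -2, b3 → 1.
The smallest of these is -4.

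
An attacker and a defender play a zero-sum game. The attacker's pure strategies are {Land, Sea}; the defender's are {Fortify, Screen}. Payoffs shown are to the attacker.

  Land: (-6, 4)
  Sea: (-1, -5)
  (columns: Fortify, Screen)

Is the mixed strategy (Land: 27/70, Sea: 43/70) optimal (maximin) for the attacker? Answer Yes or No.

Against Fortify this mix gives (27/70)·(-6) + (43/70)·(-1) = -41/14.
Against Screen this mix gives (27/70)·4 + (43/70)·(-5) = -107/70.
The defender will play Fortify, holding the attacker to -41/14. Shifting weight toward the row that does better against Fortify would raise this floor (the equalizing mix achieves -17/7 against both Fortify and Screen), so the proposed strategy is not optimal.

No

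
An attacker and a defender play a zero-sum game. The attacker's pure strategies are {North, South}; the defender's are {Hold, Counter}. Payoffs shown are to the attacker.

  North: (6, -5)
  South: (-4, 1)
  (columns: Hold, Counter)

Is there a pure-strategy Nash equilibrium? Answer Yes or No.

Row minima: North → -5, South → -4; maximin = -4.
Column maxima: Hold → 6, Counter → 1; minimax = 1.
-4 ≠ 1, so no pure-strategy equilibrium exists.

No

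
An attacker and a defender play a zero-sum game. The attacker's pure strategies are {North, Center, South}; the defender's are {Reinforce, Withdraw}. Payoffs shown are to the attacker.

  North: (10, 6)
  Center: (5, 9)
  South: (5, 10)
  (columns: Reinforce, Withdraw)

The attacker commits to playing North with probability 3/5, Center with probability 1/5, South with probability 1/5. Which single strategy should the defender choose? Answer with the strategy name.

Withdraw

If the defender plays Reinforce, the attacker's expected payoff is (3/5)·10 + (1/5)·5 + (1/5)·5 = 8.
If the defender plays Withdraw, the attacker's expected payoff is (3/5)·6 + (1/5)·9 + (1/5)·10 = 37/5.
The defender minimizes the attacker's payoff; the smallest is 37/5, so the best response is Withdraw.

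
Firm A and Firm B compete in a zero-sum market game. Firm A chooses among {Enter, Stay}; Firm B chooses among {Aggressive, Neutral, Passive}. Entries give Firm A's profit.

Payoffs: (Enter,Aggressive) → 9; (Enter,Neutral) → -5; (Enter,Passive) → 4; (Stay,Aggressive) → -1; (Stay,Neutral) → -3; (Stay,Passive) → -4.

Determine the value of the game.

Row minima: Enter → -5, Stay → -4; maximin = -4.
Column maxima: Aggressive → 9, Neutral → -3, Passive → 4; minimax = -3.
-4 ≠ -3, so there is no saddle point; optimal play is mixed.
Aggressive is strictly dominated by Neutral (it gives Firm A strictly more in every row), so Firm B never plays it.
On the remaining 2×2 (Enter, Stay vs Neutral, Passive):
Let Firm A play Enter with probability p. Expected payoff against Neutral: (-5)p + (-3)(1−p) = −2p − 3; against Passive: 4p + (-4)(1−p) = 8p − 4.
Setting these equal: −2p − 3 = 8p − 4 ⇒ −10p = -1 ⇒ p = 1/10, and the value is (-2)·(1/10) − 3 = -16/5.
For Firm B: with q = P(Neutral), equating Enter's and Stay's payoffs gives −9q + 4 = q − 4 ⇒ q = 4/5.

-16/5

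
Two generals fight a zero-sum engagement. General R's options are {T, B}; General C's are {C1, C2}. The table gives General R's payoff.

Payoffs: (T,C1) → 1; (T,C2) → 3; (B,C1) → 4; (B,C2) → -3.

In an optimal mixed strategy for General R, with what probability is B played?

2/9

Row minima: T → 1, B → -3; maximin = 1.
Column maxima: C1 → 4, C2 → 3; minimax = 3.
1 ≠ 3, so there is no saddle point; optimal play is mixed.
Let General R play T with probability p. Expected payoff against C1: 1p + 4(1−p) = −3p + 4; against C2: 3p + (-3)(1−p) = 6p − 3.
Setting these equal: −3p + 4 = 6p − 3 ⇒ −9p = -7 ⇒ p = 7/9, and the value is (-3)·(7/9) + 4 = 5/3.
For General C: with q = P(C1), equating T's and B's payoffs gives −2q + 3 = 7q − 3 ⇒ q = 2/3.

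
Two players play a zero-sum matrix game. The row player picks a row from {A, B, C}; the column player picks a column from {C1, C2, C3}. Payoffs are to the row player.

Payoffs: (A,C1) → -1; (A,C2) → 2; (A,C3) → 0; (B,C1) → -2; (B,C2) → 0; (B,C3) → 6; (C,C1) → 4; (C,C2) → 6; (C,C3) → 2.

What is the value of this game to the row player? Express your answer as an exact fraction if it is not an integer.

Row minima: A → -1, B → -2, C → 2; maximin = 2.
Column maxima: C1 → 4, C2 → 6, C3 → 6; minimax = 4.
2 ≠ 4, so there is no saddle point; optimal play is mixed.
A is strictly dominated by C, so the row player never plays it.
C2 is strictly dominated by C1 (it gives the row player strictly more in every row), so the column player never plays it.
On the remaining 2×2 (B, C vs C1, C3):
Let the row player play B with probability p. Expected payoff against C1: (-2)p + 4(1−p) = −6p + 4; against C3: 6p + 2(1−p) = 4p + 2.
Setting these equal: −6p + 4 = 4p + 2 ⇒ −10p = -2 ⇒ p = 1/5, and the value is (-6)·(1/5) + 4 = 14/5.
For the column player: with q = P(C1), equating B's and C's payoffs gives −8q + 6 = 2q + 2 ⇒ q = 2/5.

14/5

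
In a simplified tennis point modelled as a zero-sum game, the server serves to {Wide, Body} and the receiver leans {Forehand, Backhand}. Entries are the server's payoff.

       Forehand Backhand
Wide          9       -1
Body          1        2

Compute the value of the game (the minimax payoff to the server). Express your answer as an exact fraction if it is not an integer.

19/11

Row minima: Wide → -1, Body → 1; maximin = 1.
Column maxima: Forehand → 9, Backhand → 2; minimax = 2.
1 ≠ 2, so there is no saddle point; optimal play is mixed.
Let the server play Wide with probability p. Expected payoff against Forehand: 9p + 1(1−p) = 8p + 1; against Backhand: (-1)p + 2(1−p) = −3p + 2.
Setting these equal: 8p + 1 = −3p + 2 ⇒ 11p = 1 ⇒ p = 1/11, and the value is (8)·(1/11) + 1 = 19/11.
For the receiver: with q = P(Forehand), equating Wide's and Body's payoffs gives 10q − 1 = −q + 2 ⇒ q = 3/11.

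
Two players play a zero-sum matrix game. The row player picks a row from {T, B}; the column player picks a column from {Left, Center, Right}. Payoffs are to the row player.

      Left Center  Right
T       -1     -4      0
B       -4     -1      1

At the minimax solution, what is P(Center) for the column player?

1/2

Row minima: T → -4, B → -4; maximin = -4.
Column maxima: Left → -1, Center → -1, Right → 1; minimax = -1.
-4 ≠ -1, so there is no saddle point; optimal play is mixed.
Right is strictly dominated by Left (it gives the row player strictly more in every row), so the column player never plays it.
On the remaining 2×2 (T, B vs Left, Center):
Let the row player play T with probability p. Expected payoff against Left: (-1)p + (-4)(1−p) = 3p − 4; against Center: (-4)p + (-1)(1−p) = −3p − 1.
Setting these equal: 3p − 4 = −3p − 1 ⇒ 6p = 3 ⇒ p = 1/2, and the value is (3)·(1/2) − 4 = -5/2.
For the column player: with q = P(Left), equating T's and B's payoffs gives 3q − 4 = −3q − 1 ⇒ q = 1/2.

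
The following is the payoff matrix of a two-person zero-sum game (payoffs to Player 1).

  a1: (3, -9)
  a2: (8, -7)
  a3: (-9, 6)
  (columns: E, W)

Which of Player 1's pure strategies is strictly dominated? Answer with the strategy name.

a2 gives a strictly higher payoff than a1 against every column: 8 > 3, -7 > -9.
So a1 is strictly dominated and Player 1 never plays it.

a1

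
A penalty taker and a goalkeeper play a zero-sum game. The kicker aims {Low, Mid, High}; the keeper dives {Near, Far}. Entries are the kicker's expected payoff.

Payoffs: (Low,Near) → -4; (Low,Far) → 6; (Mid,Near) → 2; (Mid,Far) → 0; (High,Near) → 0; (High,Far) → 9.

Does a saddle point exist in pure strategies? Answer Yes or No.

Row minima: Low → -4, Mid → 0, High → 0; maximin = 0.
Column maxima: Near → 2, Far → 9; minimax = 2.
0 ≠ 2, so no pure-strategy equilibrium exists.

No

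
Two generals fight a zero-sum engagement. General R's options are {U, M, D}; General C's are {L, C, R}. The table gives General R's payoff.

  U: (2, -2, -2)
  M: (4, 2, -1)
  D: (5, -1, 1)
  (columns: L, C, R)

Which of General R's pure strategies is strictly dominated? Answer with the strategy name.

M gives a strictly higher payoff than U against every column: 4 > 2, 2 > -2, -1 > -2.
So U is strictly dominated and General R never plays it.

U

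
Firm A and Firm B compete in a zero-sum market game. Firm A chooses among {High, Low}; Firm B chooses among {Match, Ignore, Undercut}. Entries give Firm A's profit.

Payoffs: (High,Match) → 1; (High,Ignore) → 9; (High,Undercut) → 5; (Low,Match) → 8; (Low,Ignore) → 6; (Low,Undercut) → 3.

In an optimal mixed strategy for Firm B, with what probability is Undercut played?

Row minima: High → 1, Low → 3; maximin = 3.
Column maxima: Match → 8, Ignore → 9, Undercut → 5; minimax = 5.
3 ≠ 5, so there is no saddle point; optimal play is mixed.
Ignore is strictly dominated by Undercut (it gives Firm A strictly more in every row), so Firm B never plays it.
On the remaining 2×2 (High, Low vs Match, Undercut):
Let Firm A play High with probability p. Expected payoff against Match: 1p + 8(1−p) = −7p + 8; against Undercut: 5p + 3(1−p) = 2p + 3.
Setting these equal: −7p + 8 = 2p + 3 ⇒ −9p = -5 ⇒ p = 5/9, and the value is (-7)·(5/9) + 8 = 37/9.
For Firm B: with q = P(Match), equating High's and Low's payoffs gives −4q + 5 = 5q + 3 ⇒ q = 2/9.

7/9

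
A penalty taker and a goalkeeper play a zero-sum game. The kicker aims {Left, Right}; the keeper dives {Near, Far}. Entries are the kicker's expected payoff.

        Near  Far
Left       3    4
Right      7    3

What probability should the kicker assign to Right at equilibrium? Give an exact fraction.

Row minima: Left → 3, Right → 3; maximin = 3.
Column maxima: Near → 7, Far → 4; minimax = 4.
3 ≠ 4, so there is no saddle point; optimal play is mixed.
Let the kicker play Left with probability p. Expected payoff against Near: 3p + 7(1−p) = −4p + 7; against Far: 4p + 3(1−p) = p + 3.
Setting these equal: −4p + 7 = p + 3 ⇒ −5p = -4 ⇒ p = 4/5, and the value is (-4)·(4/5) + 7 = 19/5.
For the keeper: with q = P(Near), equating Left's and Right's payoffs gives −q + 4 = 4q + 3 ⇒ q = 1/5.

1/5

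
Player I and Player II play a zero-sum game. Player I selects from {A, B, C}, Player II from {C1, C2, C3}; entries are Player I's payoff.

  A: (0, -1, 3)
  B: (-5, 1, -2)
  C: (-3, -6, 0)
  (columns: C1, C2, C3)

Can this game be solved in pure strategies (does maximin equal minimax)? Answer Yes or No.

No

Row minima: A → -1, B → -5, C → -6; maximin = -1.
Column maxima: C1 → 0, C2 → 1, C3 → 3; minimax = 0.
-1 ≠ 0, so no pure-strategy equilibrium exists.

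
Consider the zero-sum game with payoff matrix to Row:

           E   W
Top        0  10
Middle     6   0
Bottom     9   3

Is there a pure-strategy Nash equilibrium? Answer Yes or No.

No

Row minima: Top → 0, Middle → 0, Bottom → 3; maximin = 3.
Column maxima: E → 9, W → 10; minimax = 9.
3 ≠ 9, so no pure-strategy equilibrium exists.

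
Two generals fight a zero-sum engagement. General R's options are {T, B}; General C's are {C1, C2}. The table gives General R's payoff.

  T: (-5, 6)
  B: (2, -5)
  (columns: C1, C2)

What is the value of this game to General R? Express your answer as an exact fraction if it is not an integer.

Row minima: T → -5, B → -5; maximin = -5.
Column maxima: C1 → 2, C2 → 6; minimax = 2.
-5 ≠ 2, so there is no saddle point; optimal play is mixed.
Let General R play T with probability p. Expected payoff against C1: (-5)p + 2(1−p) = −7p + 2; against C2: 6p + (-5)(1−p) = 11p − 5.
Setting these equal: −7p + 2 = 11p − 5 ⇒ −18p = -7 ⇒ p = 7/18, and the value is (-7)·(7/18) + 2 = -13/18.
For General C: with q = P(C1), equating T's and B's payoffs gives −11q + 6 = 7q − 5 ⇒ q = 11/18.

-13/18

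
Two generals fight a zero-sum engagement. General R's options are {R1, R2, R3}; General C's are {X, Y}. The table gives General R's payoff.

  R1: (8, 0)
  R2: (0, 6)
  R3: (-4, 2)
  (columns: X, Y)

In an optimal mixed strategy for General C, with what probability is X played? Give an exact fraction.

Row minima: R1 → 0, R2 → 0, R3 → -4; maximin = 0.
Column maxima: X → 8, Y → 6; minimax = 6.
0 ≠ 6, so there is no saddle point; optimal play is mixed.
R3 is strictly dominated by R2, so General R never plays it.
On the remaining 2×2 (R1, R2 vs X, Y):
Let General R play R1 with probability p. Expected payoff against X: 8p + 0(1−p) = 8p; against Y: 0p + 6(1−p) = −6p + 6.
Setting these equal: 8p = −6p + 6 ⇒ 14p = 6 ⇒ p = 3/7, and the value is (8)·(3/7) = 24/7.
For General C: with q = P(X), equating R1's and R2's payoffs gives 8q = −6q + 6 ⇒ q = 3/7.

3/7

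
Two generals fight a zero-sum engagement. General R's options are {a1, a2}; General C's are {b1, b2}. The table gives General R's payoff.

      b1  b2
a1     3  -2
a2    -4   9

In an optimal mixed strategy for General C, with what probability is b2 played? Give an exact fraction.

7/18

Row minima: a1 → -2, a2 → -4; maximin = -2.
Column maxima: b1 → 3, b2 → 9; minimax = 3.
-2 ≠ 3, so there is no saddle point; optimal play is mixed.
Let General R play a1 with probability p. Expected payoff against b1: 3p + (-4)(1−p) = 7p − 4; against b2: (-2)p + 9(1−p) = −11p + 9.
Setting these equal: 7p − 4 = −11p + 9 ⇒ 18p = 13 ⇒ p = 13/18, and the value is (7)·(13/18) − 4 = 19/18.
For General C: with q = P(b1), equating a1's and a2's payoffs gives 5q − 2 = −13q + 9 ⇒ q = 11/18.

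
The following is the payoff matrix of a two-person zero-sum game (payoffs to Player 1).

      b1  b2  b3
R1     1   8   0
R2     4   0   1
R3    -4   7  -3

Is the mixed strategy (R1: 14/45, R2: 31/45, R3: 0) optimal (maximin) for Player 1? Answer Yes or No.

No

Against b1 this mix gives (14/45)·1 + (31/45)·4 = 46/15.
Against b2 this mix gives (14/45)·8 + (31/45)·0 = 112/45.
Against b3 this mix gives (14/45)·0 + (31/45)·1 = 31/45.
Player 2 will play b3, holding Player 1 to 31/45. Shifting weight toward the row that does better against b3 would raise this floor (the equalizing mix achieves 8/9 against both b3 and b2), so the proposed strategy is not optimal.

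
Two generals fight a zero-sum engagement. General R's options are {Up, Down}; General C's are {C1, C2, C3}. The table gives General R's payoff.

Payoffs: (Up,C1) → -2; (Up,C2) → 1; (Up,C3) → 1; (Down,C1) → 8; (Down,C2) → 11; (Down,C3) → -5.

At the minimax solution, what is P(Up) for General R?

13/16

Row minima: Up → -2, Down → -5; maximin = -2.
Column maxima: C1 → 8, C2 → 11, C3 → 1; minimax = 1.
-2 ≠ 1, so there is no saddle point; optimal play is mixed.
C2 is strictly dominated by C1 (it gives General R strictly more in every row), so General C never plays it.
On the remaining 2×2 (Up, Down vs C1, C3):
Let General R play Up with probability p. Expected payoff against C1: (-2)p + 8(1−p) = −10p + 8; against C3: 1p + (-5)(1−p) = 6p − 5.
Setting these equal: −10p + 8 = 6p − 5 ⇒ −16p = -13 ⇒ p = 13/16, and the value is (-10)·(13/16) + 8 = -1/8.
For General C: with q = P(C1), equating Up's and Down's payoffs gives −3q + 1 = 13q − 5 ⇒ q = 3/8.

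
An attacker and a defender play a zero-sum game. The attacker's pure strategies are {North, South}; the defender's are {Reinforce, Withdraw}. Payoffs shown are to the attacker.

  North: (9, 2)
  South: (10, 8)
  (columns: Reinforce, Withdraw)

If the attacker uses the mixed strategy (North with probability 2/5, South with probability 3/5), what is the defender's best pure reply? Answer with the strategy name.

Withdraw

If the defender plays Reinforce, the attacker's expected payoff is (2/5)·9 + (3/5)·10 = 48/5.
If the defender plays Withdraw, the attacker's expected payoff is (2/5)·2 + (3/5)·8 = 28/5.
The defender minimizes the attacker's payoff; the smallest is 28/5, so the best response is Withdraw.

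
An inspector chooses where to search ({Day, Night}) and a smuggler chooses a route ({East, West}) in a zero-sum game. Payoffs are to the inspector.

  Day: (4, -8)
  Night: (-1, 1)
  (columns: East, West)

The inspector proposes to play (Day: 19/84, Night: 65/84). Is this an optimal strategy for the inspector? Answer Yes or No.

No

Against East this mix gives (19/84)·4 + (65/84)·(-1) = 11/84.
Against West this mix gives (19/84)·(-8) + (65/84)·1 = -29/28.
The smuggler will play West, holding the inspector to -29/28. Shifting weight toward the row that does better against West would raise this floor (the equalizing mix achieves -2/7 against both West and East), so the proposed strategy is not optimal.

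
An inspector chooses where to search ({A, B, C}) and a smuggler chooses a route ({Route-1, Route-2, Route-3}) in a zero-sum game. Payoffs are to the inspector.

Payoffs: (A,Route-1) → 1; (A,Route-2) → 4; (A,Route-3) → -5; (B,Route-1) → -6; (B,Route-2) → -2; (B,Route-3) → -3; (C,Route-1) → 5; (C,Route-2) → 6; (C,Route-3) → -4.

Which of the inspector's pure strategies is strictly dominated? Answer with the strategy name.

C gives a strictly higher payoff than A against every column: 5 > 1, 6 > 4, -4 > -5.
So A is strictly dominated and the inspector never plays it.

A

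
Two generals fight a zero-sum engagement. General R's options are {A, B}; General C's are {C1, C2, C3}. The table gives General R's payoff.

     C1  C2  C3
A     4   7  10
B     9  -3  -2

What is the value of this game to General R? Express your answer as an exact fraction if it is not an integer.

5

Row minima: A → 4, B → -3; maximin = 4.
Column maxima: C1 → 9, C2 → 7, C3 → 10; minimax = 7.
4 ≠ 7, so there is no saddle point; optimal play is mixed.
C3 is strictly dominated by C2 (it gives General R strictly more in every row), so General C never plays it.
On the remaining 2×2 (A, B vs C1, C2):
Let General R play A with probability p. Expected payoff against C1: 4p + 9(1−p) = −5p + 9; against C2: 7p + (-3)(1−p) = 10p − 3.
Setting these equal: −5p + 9 = 10p − 3 ⇒ −15p = -12 ⇒ p = 4/5, and the value is (-5)·(4/5) + 9 = 5.
For General C: with q = P(C1), equating A's and B's payoffs gives −3q + 7 = 12q − 3 ⇒ q = 2/3.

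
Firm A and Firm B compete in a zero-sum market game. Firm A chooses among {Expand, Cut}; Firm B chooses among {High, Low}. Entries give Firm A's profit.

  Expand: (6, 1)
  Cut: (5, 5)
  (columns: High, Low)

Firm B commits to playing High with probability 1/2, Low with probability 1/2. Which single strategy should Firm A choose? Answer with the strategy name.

Expected payoff of Expand: (1/2)·6 + (1/2)·1 = 7/2.
Expected payoff of Cut: (1/2)·5 + (1/2)·5 = 5.
The largest is 5, so Firm A's best response is Cut.

Cut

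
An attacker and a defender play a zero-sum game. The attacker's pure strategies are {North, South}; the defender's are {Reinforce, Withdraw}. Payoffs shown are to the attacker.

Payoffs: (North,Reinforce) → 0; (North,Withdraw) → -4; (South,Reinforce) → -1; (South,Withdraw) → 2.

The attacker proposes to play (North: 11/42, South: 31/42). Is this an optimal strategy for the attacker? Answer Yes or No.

Against Reinforce this mix gives (11/42)·0 + (31/42)·(-1) = -31/42.
Against Withdraw this mix gives (11/42)·(-4) + (31/42)·2 = 3/7.
The defender will play Reinforce, holding the attacker to -31/42. Shifting weight toward the row that does better against Reinforce would raise this floor (the equalizing mix achieves -4/7 against both Reinforce and Withdraw), so the proposed strategy is not optimal.

No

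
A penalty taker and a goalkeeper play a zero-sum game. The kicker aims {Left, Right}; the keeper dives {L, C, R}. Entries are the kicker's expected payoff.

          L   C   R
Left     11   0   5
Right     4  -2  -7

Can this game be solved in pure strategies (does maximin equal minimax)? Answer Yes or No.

Yes

Row minima: Left → 0, Right → -7; maximin = 0.
Column maxima: L → 11, C → 0, R → 5; minimax = 0.
maximin = minimax = 0, so a saddle point exists.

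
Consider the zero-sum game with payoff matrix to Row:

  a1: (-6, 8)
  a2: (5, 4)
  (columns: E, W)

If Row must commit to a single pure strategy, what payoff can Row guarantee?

4

Row minima: a1 → -6, a2 → 4.
The best of these is 4.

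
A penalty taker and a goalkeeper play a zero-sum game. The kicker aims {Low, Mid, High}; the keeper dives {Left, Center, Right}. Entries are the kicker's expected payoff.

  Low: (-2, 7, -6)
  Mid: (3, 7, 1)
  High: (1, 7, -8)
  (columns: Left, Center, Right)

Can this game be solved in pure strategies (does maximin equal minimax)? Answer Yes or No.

Row minima: Low → -6, Mid → 1, High → -8; maximin = 1.
Column maxima: Left → 3, Center → 7, Right → 1; minimax = 1.
maximin = minimax = 1, so a saddle point exists.

Yes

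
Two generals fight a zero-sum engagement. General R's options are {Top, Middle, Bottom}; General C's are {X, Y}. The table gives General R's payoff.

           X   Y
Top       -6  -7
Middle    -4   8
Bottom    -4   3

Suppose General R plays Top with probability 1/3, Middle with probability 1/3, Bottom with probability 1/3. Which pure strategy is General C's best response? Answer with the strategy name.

If General C plays X, General R's expected payoff is (1/3)·(-6) + (1/3)·(-4) + (1/3)·(-4) = -14/3.
If General C plays Y, General R's expected payoff is (1/3)·(-7) + (1/3)·8 + (1/3)·3 = 4/3.
General C minimizes General R's payoff; the smallest is -14/3, so the best response is X.

X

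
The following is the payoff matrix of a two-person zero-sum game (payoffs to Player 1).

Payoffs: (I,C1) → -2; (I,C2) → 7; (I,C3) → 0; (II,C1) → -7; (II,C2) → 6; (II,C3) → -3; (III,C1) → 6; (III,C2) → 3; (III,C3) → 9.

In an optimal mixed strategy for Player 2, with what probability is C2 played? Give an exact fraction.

Row minima: I → -2, II → -7, III → 3; maximin = 3.
Column maxima: C1 → 6, C2 → 7, C3 → 9; minimax = 6.
3 ≠ 6, so there is no saddle point; optimal play is mixed.
II is strictly dominated by I, so Player 1 never plays it.
C3 is strictly dominated by C1 (it gives Player 1 strictly more in every row), so Player 2 never plays it.
On the remaining 2×2 (I, III vs C1, C2):
Let Player 1 play I with probability p. Expected payoff against C1: (-2)p + 6(1−p) = −8p + 6; against C2: 7p + 3(1−p) = 4p + 3.
Setting these equal: −8p + 6 = 4p + 3 ⇒ −12p = -3 ⇒ p = 1/4, and the value is (-8)·(1/4) + 6 = 4.
For Player 2: with q = P(C1), equating I's and III's payoffs gives −9q + 7 = 3q + 3 ⇒ q = 1/3.

2/3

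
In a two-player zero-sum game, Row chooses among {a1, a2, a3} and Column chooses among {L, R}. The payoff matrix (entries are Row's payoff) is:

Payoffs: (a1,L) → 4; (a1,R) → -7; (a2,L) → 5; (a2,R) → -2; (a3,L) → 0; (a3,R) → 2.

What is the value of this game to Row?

Row minima: a1 → -7, a2 → -2, a3 → 0; maximin = 0.
Column maxima: L → 5, R → 2; minimax = 2.
0 ≠ 2, so there is no saddle point; optimal play is mixed.
a1 is strictly dominated by a2, so Row never plays it.
On the remaining 2×2 (a2, a3 vs L, R):
Let Row play a2 with probability p. Expected payoff against L: 5p + 0(1−p) = 5p; against R: (-2)p + 2(1−p) = −4p + 2.
Setting these equal: 5p = −4p + 2 ⇒ 9p = 2 ⇒ p = 2/9, and the value is (5)·(2/9) = 10/9.
For Column: with q = P(L), equating a2's and a3's payoffs gives 7q − 2 = −2q + 2 ⇒ q = 4/9.

10/9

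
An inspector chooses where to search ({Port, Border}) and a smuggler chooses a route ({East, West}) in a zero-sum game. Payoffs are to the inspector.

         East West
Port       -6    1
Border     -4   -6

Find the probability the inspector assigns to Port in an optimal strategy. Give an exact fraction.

Row minima: Port → -6, Border → -6; maximin = -6.
Column maxima: East → -4, West → 1; minimax = -4.
-6 ≠ -4, so there is no saddle point; optimal play is mixed.
Let the inspector play Port with probability p. Expected payoff against East: (-6)p + (-4)(1−p) = −2p − 4; against West: 1p + (-6)(1−p) = 7p − 6.
Setting these equal: −2p − 4 = 7p − 6 ⇒ −9p = -2 ⇒ p = 2/9, and the value is (-2)·(2/9) − 4 = -40/9.
For the smuggler: with q = P(East), equating Port's and Border's payoffs gives −7q + 1 = 2q − 6 ⇒ q = 7/9.

2/9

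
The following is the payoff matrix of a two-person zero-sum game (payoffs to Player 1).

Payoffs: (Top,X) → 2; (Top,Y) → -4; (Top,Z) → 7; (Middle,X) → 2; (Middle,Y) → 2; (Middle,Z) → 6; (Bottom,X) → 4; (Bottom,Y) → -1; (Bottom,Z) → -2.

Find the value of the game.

Row minima: Top → -4, Middle → 2, Bottom → -2; maximin = 2.
Column maxima: X → 4, Y → 2, Z → 7; minimax = 2.
Since maximin = minimax = 2, there is a saddle point and the value is 2.

2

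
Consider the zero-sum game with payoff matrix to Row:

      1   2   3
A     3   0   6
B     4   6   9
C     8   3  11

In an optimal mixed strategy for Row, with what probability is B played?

5/7

Row minima: A → 0, B → 4, C → 3; maximin = 4.
Column maxima: 1 → 8, 2 → 6, 3 → 11; minimax = 6.
4 ≠ 6, so there is no saddle point; optimal play is mixed.
A is strictly dominated by B, so Row never plays it.
3 is strictly dominated by 1 (it gives Row strictly more in every row), so Column never plays it.
On the remaining 2×2 (B, C vs 1, 2):
Let Row play B with probability p. Expected payoff against 1: 4p + 8(1−p) = −4p + 8; against 2: 6p + 3(1−p) = 3p + 3.
Setting these equal: −4p + 8 = 3p + 3 ⇒ −7p = -5 ⇒ p = 5/7, and the value is (-4)·(5/7) + 8 = 36/7.
For Column: with q = P(1), equating B's and C's payoffs gives −2q + 6 = 5q + 3 ⇒ q = 3/7.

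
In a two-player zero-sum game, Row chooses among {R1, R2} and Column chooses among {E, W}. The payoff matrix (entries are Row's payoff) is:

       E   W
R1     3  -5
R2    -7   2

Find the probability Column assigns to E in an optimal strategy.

Row minima: R1 → -5, R2 → -7; maximin = -5.
Column maxima: E → 3, W → 2; minimax = 2.
-5 ≠ 2, so there is no saddle point; optimal play is mixed.
Let Row play R1 with probability p. Expected payoff against E: 3p + (-7)(1−p) = 10p − 7; against W: (-5)p + 2(1−p) = −7p + 2.
Setting these equal: 10p − 7 = −7p + 2 ⇒ 17p = 9 ⇒ p = 9/17, and the value is (10)·(9/17) − 7 = -29/17.
For Column: with q = P(E), equating R1's and R2's payoffs gives 8q − 5 = −9q + 2 ⇒ q = 7/17.

7/17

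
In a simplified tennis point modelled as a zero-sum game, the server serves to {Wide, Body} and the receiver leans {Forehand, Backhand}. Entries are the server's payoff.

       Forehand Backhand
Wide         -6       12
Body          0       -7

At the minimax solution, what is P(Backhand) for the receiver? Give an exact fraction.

Row minima: Wide → -6, Body → -7; maximin = -6.
Column maxima: Forehand → 0, Backhand → 12; minimax = 0.
-6 ≠ 0, so there is no saddle point; optimal play is mixed.
Let the server play Wide with probability p. Expected payoff against Forehand: (-6)p + 0(1−p) = −6p; against Backhand: 12p + (-7)(1−p) = 19p − 7.
Setting these equal: −6p = 19p − 7 ⇒ −25p = -7 ⇒ p = 7/25, and the value is (-6)·(7/25) = -42/25.
For the receiver: with q = P(Forehand), equating Wide's and Body's payoffs gives −18q + 12 = 7q − 7 ⇒ q = 19/25.

6/25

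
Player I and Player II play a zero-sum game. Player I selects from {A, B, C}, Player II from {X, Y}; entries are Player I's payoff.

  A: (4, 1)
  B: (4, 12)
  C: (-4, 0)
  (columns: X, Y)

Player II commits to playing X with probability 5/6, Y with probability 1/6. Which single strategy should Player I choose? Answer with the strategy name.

B

Expected payoff of A: (5/6)·4 + (1/6)·1 = 7/2.
Expected payoff of B: (5/6)·4 + (1/6)·12 = 16/3.
Expected payoff of C: (5/6)·(-4) + (1/6)·0 = -10/3.
The largest is 16/3, so Player I's best response is B.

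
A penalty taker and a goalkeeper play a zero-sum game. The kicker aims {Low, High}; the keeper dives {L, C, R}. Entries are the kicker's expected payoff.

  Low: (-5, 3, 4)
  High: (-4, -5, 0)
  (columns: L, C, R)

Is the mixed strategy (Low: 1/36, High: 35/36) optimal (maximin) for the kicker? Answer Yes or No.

No

Against L this mix gives (1/36)·(-5) + (35/36)·(-4) = -145/36.
Against C this mix gives (1/36)·3 + (35/36)·(-5) = -43/9.
Against R this mix gives (1/36)·4 + (35/36)·0 = 1/9.
The keeper will play C, holding the kicker to -43/9. Shifting weight toward the row that does better against C would raise this floor (the equalizing mix achieves -37/9 against both C and L), so the proposed strategy is not optimal.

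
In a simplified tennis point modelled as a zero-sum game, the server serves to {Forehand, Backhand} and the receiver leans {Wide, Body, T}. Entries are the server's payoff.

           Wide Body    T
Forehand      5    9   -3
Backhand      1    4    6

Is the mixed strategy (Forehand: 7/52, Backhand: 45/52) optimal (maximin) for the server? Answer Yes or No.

No

Against Wide this mix gives (7/52)·5 + (45/52)·1 = 20/13.
Against Body this mix gives (7/52)·9 + (45/52)·4 = 243/52.
Against T this mix gives (7/52)·(-3) + (45/52)·6 = 249/52.
The receiver will play Wide, holding the server to 20/13. Shifting weight toward the row that does better against Wide would raise this floor (the equalizing mix achieves 33/13 against both Wide and T), so the proposed strategy is not optimal.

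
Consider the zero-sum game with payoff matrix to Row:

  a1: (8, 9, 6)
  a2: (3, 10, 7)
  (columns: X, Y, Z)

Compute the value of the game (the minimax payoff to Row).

Row minima: a1 → 6, a2 → 3; maximin = 6.
Column maxima: X → 8, Y → 10, Z → 7; minimax = 7.
6 ≠ 7, so there is no saddle point; optimal play is mixed.
Y is strictly dominated by X (it gives Row strictly more in every row), so Column never plays it.
On the remaining 2×2 (a1, a2 vs X, Z):
Let Row play a1 with probability p. Expected payoff against X: 8p + 3(1−p) = 5p + 3; against Z: 6p + 7(1−p) = −p + 7.
Setting these equal: 5p + 3 = −p + 7 ⇒ 6p = 4 ⇒ p = 2/3, and the value is (5)·(2/3) + 3 = 19/3.
For Column: with q = P(X), equating a1's and a2's payoffs gives 2q + 6 = −4q + 7 ⇒ q = 1/6.

19/3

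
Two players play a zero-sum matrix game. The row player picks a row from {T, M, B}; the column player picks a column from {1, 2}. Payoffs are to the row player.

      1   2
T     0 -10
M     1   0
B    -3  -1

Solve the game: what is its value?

0

Row minima: T → -10, M → 0, B → -3; maximin = 0.
Column maxima: 1 → 1, 2 → 0; minimax = 0.
Since maximin = minimax = 0, there is a saddle point and the value is 0.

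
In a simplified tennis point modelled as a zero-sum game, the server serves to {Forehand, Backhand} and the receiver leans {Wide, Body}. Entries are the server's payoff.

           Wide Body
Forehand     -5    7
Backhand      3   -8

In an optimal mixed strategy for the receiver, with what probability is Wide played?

Row minima: Forehand → -5, Backhand → -8; maximin = -5.
Column maxima: Wide → 3, Body → 7; minimax = 3.
-5 ≠ 3, so there is no saddle point; optimal play is mixed.
Let the server play Forehand with probability p. Expected payoff against Wide: (-5)p + 3(1−p) = −8p + 3; against Body: 7p + (-8)(1−p) = 15p − 8.
Setting these equal: −8p + 3 = 15p − 8 ⇒ −23p = -11 ⇒ p = 11/23, and the value is (-8)·(11/23) + 3 = -19/23.
For the receiver: with q = P(Wide), equating Forehand's and Backhand's payoffs gives −12q + 7 = 11q − 8 ⇒ q = 15/23.

15/23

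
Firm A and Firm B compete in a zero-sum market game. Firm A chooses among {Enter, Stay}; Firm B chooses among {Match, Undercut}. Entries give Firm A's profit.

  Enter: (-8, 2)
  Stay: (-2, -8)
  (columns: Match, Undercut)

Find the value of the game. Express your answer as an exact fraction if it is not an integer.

-17/4

Row minima: Enter → -8, Stay → -8; maximin = -8.
Column maxima: Match → -2, Undercut → 2; minimax = -2.
-8 ≠ -2, so there is no saddle point; optimal play is mixed.
Let Firm A play Enter with probability p. Expected payoff against Match: (-8)p + (-2)(1−p) = −6p − 2; against Undercut: 2p + (-8)(1−p) = 10p − 8.
Setting these equal: −6p − 2 = 10p − 8 ⇒ −16p = -6 ⇒ p = 3/8, and the value is (-6)·(3/8) − 2 = -17/4.
For Firm B: with q = P(Match), equating Enter's and Stay's payoffs gives −10q + 2 = 6q − 8 ⇒ q = 5/8.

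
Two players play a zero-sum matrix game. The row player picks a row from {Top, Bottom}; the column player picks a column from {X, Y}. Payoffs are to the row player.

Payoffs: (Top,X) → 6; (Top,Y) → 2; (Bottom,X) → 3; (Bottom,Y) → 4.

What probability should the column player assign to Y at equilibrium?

Row minima: Top → 2, Bottom → 3; maximin = 3.
Column maxima: X → 6, Y → 4; minimax = 4.
3 ≠ 4, so there is no saddle point; optimal play is mixed.
Let the row player play Top with probability p. Expected payoff against X: 6p + 3(1−p) = 3p + 3; against Y: 2p + 4(1−p) = −2p + 4.
Setting these equal: 3p + 3 = −2p + 4 ⇒ 5p = 1 ⇒ p = 1/5, and the value is (3)·(1/5) + 3 = 18/5.
For the column player: with q = P(X), equating Top's and Bottom's payoffs gives 4q + 2 = −q + 4 ⇒ q = 2/5.

3/5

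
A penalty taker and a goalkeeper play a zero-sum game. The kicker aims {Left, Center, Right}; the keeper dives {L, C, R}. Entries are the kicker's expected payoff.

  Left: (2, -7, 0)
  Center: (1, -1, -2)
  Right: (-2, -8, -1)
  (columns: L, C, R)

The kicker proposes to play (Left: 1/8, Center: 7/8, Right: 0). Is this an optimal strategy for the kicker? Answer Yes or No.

Against L this mix gives (1/8)·2 + (7/8)·1 = 9/8.
Against C this mix gives (1/8)·(-7) + (7/8)·(-1) = -7/4.
Against R this mix gives (1/8)·0 + (7/8)·(-2) = -7/4.
All of the keeper's active replies (C, R) yield -7/4, and no column does worse for the kicker. The mix makes the keeper indifferent and guarantees -7/4, so it is optimal.

Yes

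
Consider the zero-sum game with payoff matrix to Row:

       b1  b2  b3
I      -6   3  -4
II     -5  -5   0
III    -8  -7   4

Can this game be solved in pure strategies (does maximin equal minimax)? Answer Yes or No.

Row minima: I → -6, II → -5, III → -8; maximin = -5.
Column maxima: b1 → -5, b2 → 3, b3 → 4; minimax = -5.
maximin = minimax = -5, so a saddle point exists.

Yes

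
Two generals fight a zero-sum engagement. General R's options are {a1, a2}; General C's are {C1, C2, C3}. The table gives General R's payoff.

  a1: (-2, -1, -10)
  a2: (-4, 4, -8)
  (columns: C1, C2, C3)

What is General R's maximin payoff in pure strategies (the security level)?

Row minima: a1 → -10, a2 → -8.
The best of these is -8.

-8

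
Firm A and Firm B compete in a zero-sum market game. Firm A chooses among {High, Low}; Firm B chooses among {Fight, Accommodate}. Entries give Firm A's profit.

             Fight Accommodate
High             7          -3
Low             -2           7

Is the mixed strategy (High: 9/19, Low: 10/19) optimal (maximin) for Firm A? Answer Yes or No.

Against Fight this mix gives (9/19)·7 + (10/19)·(-2) = 43/19.
Against Accommodate this mix gives (9/19)·(-3) + (10/19)·7 = 43/19.
All of Firm B's active replies (Fight, Accommodate) yield 43/19, and no column does worse for Firm A. The mix makes Firm B indifferent and guarantees 43/19, so it is optimal.

Yes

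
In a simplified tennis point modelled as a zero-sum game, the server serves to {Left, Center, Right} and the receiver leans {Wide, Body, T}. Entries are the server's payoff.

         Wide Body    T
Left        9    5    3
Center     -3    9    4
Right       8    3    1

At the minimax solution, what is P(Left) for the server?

Row minima: Left → 3, Center → -3, Right → 1; maximin = 3.
Column maxima: Wide → 9, Body → 9, T → 4; minimax = 4.
3 ≠ 4, so there is no saddle point; optimal play is mixed.
Right is strictly dominated by Left, so the server never plays it.
Body is strictly dominated by T (it gives the server strictly more in every row), so the receiver never plays it.
On the remaining 2×2 (Left, Center vs Wide, T):
Let the server play Left with probability p. Expected payoff against Wide: 9p + (-3)(1−p) = 12p − 3; against T: 3p + 4(1−p) = −p + 4.
Setting these equal: 12p − 3 = −p + 4 ⇒ 13p = 7 ⇒ p = 7/13, and the value is (12)·(7/13) − 3 = 45/13.
For the receiver: with q = P(Wide), equating Left's and Center's payoffs gives 6q + 3 = −7q + 4 ⇒ q = 1/13.

7/13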